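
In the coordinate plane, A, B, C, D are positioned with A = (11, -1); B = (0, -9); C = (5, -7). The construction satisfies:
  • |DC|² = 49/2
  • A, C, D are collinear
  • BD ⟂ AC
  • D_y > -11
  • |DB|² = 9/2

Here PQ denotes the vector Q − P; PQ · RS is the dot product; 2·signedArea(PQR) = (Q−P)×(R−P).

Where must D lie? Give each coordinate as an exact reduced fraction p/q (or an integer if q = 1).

D = (3/2, -21/2)

1. D_x = 3/2  [A, C, D are collinear ∩ BD ⟂ AC]
2. D_y = -21/2  [A, C, D are collinear ∩ BD ⟂ AC]
   → D = (3/2, -21/2)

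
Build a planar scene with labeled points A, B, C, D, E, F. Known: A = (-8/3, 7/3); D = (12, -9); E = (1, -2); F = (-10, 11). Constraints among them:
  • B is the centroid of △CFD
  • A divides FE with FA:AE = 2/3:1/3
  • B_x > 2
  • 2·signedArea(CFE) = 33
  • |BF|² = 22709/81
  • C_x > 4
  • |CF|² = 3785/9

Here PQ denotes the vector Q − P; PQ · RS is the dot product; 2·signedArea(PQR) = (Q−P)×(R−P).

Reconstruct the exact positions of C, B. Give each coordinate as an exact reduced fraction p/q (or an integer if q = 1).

1. C_x = 14/3  [line 13·x + 11·y + -24 = 0 ∩ |CF|² = 3785/9]
2. C_y = -10/3  [line 13·x + 11·y + -24 = 0 ∩ |CF|² = 3785/9]
   → C = (14/3, -10/3)
3. B_x = 20/9  [B is the centroid of △CFD]
4. B_y = -4/9  [B is the centroid of △CFD]
   → B = (20/9, -4/9)

B = (20/9, -4/9)
C = (14/3, -10/3)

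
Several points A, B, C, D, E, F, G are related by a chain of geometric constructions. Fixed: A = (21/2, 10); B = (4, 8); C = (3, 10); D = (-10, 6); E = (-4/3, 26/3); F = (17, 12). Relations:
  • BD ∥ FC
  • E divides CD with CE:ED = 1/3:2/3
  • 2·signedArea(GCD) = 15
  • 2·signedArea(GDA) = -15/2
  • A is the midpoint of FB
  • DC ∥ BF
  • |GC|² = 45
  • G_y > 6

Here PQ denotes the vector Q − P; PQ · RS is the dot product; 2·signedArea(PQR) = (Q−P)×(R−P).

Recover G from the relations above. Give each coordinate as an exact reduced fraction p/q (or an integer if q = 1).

1. G_x = -3  [2·signedArea(GDA) = -15/2 ∩ 2·signedArea(GCD) = 15]
2. G_y = 7  [2·signedArea(GDA) = -15/2 ∩ 2·signedArea(GCD) = 15]
   → G = (-3, 7)

G = (-3, 7)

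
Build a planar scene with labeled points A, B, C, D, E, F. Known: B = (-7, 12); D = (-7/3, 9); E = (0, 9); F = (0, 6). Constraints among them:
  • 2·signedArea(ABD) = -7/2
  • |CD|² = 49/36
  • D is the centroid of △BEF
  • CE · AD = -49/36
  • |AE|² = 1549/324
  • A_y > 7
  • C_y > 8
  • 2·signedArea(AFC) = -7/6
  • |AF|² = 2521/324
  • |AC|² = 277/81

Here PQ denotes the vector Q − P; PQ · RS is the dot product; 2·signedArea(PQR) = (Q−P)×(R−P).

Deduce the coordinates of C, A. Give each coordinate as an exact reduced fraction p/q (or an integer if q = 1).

1. A_x = -35/18  [line 3·x + 14/3·y + -63/2 = 0 ∩ |AE|² = 1549/324]
2. A_y = 8  [line 3·x + 14/3·y + -63/2 = 0 ∩ |AE|² = 1549/324]
   → A = (-35/18, 8)
3. C_x = -7/2  [CE · AD = -49/36 ∩ 2·signedArea(AFC) = -7/6]
4. C_y = 9  [CE · AD = -49/36 ∩ 2·signedArea(AFC) = -7/6]
   → C = (-7/2, 9)

A = (-35/18, 8)
C = (-7/2, 9)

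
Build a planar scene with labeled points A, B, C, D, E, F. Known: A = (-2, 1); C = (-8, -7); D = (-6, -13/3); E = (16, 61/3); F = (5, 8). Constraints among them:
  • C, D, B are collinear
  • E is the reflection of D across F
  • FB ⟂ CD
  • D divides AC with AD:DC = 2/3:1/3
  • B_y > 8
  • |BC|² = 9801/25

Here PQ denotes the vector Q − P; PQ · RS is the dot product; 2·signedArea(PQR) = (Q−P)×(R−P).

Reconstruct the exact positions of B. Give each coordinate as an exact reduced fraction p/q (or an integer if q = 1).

1. B_x = 97/25  [C, D, B are collinear ∩ FB ⟂ CD]
2. B_y = 221/25  [C, D, B are collinear ∩ FB ⟂ CD]
   → B = (97/25, 221/25)

B = (97/25, 221/25)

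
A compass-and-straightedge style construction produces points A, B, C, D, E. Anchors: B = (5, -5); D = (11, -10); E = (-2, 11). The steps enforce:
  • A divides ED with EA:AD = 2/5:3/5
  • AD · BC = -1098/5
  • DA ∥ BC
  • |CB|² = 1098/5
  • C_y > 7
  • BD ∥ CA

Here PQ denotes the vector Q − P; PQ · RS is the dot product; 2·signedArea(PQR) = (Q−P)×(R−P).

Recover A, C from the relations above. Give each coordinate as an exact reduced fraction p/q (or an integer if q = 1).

1. A_x = 16/5  [A divides ED with EA:AD = 2/5:3/5]
2. A_y = 13/5  [A divides ED with EA:AD = 2/5:3/5]
   → A = (16/5, 13/5)
3. C_x = -14/5  [BD ∥ CA ∩ DA ∥ BC]
4. C_y = 38/5  [BD ∥ CA ∩ DA ∥ BC]
   → C = (-14/5, 38/5)

A = (16/5, 13/5)
C = (-14/5, 38/5)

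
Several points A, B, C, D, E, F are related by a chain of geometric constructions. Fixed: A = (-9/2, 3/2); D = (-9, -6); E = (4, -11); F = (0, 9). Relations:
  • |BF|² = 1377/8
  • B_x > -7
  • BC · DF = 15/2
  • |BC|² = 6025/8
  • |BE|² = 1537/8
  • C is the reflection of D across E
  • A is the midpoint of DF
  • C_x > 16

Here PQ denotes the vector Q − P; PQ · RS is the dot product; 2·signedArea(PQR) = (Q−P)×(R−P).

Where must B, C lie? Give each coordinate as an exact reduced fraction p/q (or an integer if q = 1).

1. C_x = 17  [C is the reflection of D across E]
2. C_y = -16  [C is the reflection of D across E]
   → C = (17, -16)
3. B_x = -27/4  [line -9·x + -15·y + -189/2 = 0 ∩ |BF|² = 1377/8]
4. B_y = -9/4  [line -9·x + -15·y + -189/2 = 0 ∩ |BF|² = 1377/8]
   → B = (-27/4, -9/4)

B = (-27/4, -9/4)
C = (17, -16)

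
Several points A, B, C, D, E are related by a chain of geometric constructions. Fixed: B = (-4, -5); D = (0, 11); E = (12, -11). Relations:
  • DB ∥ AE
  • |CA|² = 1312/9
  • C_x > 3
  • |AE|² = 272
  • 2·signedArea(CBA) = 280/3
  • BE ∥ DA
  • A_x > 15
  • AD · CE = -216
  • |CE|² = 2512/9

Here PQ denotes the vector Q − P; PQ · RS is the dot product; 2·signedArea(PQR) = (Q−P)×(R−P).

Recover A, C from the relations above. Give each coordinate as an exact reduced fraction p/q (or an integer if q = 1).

1. A_x = 16  [DB ∥ AE ∩ BE ∥ DA]
2. A_y = 5  [DB ∥ AE ∩ BE ∥ DA]
   → A = (16, 5)
3. C_x = 4  [2·signedArea(CBA) = 280/3 ∩ AD · CE = -216]
4. C_y = 11/3  [2·signedArea(CBA) = 280/3 ∩ AD · CE = -216]
   → C = (4, 11/3)

A = (16, 5)
C = (4, 11/3)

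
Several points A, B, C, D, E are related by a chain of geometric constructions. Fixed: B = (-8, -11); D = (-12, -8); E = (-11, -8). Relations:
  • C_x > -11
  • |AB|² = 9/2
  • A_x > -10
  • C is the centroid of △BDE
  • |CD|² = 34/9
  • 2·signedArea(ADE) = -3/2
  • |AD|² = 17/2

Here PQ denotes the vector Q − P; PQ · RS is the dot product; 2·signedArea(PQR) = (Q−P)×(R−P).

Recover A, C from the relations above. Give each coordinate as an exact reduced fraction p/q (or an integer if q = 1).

1. A_y = -19/2  [2·signedArea(ADE) = -3/2]
2. A_x = -19/2  [|AD|² = 17/2]
   → A = (-19/2, -19/2)
3. C_x = -31/3  [C is the centroid of △BDE]
4. C_y = -9  [C is the centroid of △BDE]
   → C = (-31/3, -9)

A = (-19/2, -19/2)
C = (-31/3, -9)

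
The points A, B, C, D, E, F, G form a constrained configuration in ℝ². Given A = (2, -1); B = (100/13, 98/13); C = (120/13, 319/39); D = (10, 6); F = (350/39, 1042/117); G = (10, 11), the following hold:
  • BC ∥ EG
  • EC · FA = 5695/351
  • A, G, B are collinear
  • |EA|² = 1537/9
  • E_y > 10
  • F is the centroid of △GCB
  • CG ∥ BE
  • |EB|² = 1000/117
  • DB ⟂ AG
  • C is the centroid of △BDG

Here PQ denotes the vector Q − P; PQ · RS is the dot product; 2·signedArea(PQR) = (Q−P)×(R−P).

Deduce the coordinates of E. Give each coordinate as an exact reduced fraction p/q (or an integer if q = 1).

E = (110/13, 404/39)

1. E_x = 110/13  [BC ∥ EG ∩ CG ∥ BE]
2. E_y = 404/39  [BC ∥ EG ∩ CG ∥ BE]
   → E = (110/13, 404/39)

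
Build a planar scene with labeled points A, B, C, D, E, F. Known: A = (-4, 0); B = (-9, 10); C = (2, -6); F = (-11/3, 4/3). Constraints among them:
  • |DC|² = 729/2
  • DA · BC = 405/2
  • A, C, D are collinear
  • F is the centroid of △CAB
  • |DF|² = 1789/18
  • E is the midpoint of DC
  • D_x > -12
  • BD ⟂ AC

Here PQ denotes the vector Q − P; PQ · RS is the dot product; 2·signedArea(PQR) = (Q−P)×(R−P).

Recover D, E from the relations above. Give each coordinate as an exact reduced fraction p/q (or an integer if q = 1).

D = (-23/2, 15/2)
E = (-19/4, 3/4)

1. D_x = -23/2  [A, C, D are collinear ∩ BD ⟂ AC]
2. D_y = 15/2  [A, C, D are collinear ∩ BD ⟂ AC]
   → D = (-23/2, 15/2)
3. E_x = -19/4  [E is the midpoint of DC]
4. E_y = 3/4  [E is the midpoint of DC]
   → E = (-19/4, 3/4)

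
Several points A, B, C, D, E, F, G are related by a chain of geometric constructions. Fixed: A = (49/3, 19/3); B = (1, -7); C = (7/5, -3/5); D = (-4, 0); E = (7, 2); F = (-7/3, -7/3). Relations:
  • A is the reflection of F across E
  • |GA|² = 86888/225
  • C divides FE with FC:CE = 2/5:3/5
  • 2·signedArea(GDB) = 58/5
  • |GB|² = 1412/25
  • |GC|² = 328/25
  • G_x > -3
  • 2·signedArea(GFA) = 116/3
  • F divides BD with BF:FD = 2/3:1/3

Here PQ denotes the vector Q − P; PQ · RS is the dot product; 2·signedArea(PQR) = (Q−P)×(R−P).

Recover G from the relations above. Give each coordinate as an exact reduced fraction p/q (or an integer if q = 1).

G = (-11/5, -1/5)

1. G_x = -11/5  [2·signedArea(GDB) = 58/5 ∩ 2·signedArea(GFA) = 116/3]
2. G_y = -1/5  [2·signedArea(GDB) = 58/5 ∩ 2·signedArea(GFA) = 116/3]
   → G = (-11/5, -1/5)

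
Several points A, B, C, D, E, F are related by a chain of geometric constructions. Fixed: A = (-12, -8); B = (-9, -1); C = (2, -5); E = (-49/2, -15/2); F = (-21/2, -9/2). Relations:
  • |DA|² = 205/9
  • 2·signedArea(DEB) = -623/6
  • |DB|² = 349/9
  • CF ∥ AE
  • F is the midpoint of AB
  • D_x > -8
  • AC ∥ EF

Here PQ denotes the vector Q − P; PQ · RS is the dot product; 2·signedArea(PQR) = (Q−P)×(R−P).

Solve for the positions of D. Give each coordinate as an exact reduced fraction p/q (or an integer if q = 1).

D = (-22/3, -7)

1. D_x = -22/3  [line -13/2·x + 31/2·y + 365/6 = 0 ∩ |DA|² = 205/9]
2. D_y = -7  [line -13/2·x + 31/2·y + 365/6 = 0 ∩ |DA|² = 205/9]
   → D = (-22/3, -7)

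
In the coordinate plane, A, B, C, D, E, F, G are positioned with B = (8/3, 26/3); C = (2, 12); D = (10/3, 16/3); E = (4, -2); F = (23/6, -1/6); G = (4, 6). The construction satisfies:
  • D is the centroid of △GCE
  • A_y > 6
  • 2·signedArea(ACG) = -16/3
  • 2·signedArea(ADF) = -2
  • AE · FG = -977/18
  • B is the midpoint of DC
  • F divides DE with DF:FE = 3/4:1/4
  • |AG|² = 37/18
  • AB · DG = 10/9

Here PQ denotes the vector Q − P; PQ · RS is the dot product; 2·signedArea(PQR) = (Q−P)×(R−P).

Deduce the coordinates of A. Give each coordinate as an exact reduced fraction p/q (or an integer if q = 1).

A = (17/6, 41/6)

1. A_x = 17/6  [2·signedArea(ADF) = -2 ∩ AB · DG = 10/9]
2. A_y = 41/6  [2·signedArea(ADF) = -2 ∩ AB · DG = 10/9]
   → A = (17/6, 41/6)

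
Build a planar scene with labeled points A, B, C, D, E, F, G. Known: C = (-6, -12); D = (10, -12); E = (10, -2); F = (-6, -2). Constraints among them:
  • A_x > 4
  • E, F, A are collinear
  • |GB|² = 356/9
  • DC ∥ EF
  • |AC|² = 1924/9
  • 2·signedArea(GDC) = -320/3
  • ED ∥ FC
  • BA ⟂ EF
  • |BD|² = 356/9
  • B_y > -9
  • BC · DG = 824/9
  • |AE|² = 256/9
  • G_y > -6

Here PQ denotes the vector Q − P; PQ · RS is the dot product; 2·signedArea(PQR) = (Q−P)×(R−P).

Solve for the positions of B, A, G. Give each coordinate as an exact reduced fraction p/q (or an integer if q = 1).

A = (14/3, -2)
B = (14/3, -26/3)
G = (-2/3, -16/3)

1. A_y = -2  [E, F, A are collinear]
2. A_x = 14/3  [|AC|² = 1924/9]
   → A = (14/3, -2)
3. G_y = -16/3  [2·signedArea(GDC) = -320/3]
4. B_x = 14/3  [BA ⟂ EF]
5. B_y = -26/3  [|BD|² = 356/9]
   → B = (14/3, -26/3)
6. G_x = -2/3  [BC · DG = 824/9 ∩ 2·signedArea(GDC) = -320/3]
   → G = (-2/3, -16/3)
7. G_y = -16/3  [BC · DG = 824/9 ∩ 2·signedArea(GDC) = -320/3]
   → G = (-2/3, -16/3)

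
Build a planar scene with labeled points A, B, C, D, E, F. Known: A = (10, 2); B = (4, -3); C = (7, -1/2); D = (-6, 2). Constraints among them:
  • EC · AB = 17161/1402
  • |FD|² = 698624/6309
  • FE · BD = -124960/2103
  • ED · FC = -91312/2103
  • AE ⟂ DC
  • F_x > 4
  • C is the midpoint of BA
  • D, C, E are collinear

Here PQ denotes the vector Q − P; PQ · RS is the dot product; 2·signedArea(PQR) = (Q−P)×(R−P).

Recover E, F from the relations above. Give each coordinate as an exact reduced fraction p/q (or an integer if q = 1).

1. E_x = 6610/701  [D, C, E are collinear ∩ AE ⟂ DC]
2. E_y = -678/701  [D, C, E are collinear ∩ AE ⟂ DC]
   → E = (6610/701, -678/701)
3. F_x = 3138/701  [FE · BD = -124960/2103 ∩ ED · FC = -91312/2103]
4. F_y = 2126/2103  [FE · BD = -124960/2103 ∩ ED · FC = -91312/2103]
   → F = (3138/701, 2126/2103)

E = (6610/701, -678/701)
F = (3138/701, 2126/2103)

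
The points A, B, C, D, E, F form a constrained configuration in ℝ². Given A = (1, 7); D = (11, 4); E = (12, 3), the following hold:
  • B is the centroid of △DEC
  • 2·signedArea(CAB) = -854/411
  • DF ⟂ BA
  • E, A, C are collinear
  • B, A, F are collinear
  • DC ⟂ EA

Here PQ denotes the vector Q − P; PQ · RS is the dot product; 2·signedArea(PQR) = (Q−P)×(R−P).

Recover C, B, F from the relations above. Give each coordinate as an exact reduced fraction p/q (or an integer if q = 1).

B = (4630/411, 1430/411)
C = (1479/137, 471/137)
F = (216208059/19893770, 71926033/19893770)

1. C_x = 1479/137  [E, A, C are collinear ∩ DC ⟂ EA]
2. C_y = 471/137  [E, A, C are collinear ∩ DC ⟂ EA]
   → C = (1479/137, 471/137)
3. B_x = 4630/411  [B is the centroid of △DEC]
4. B_y = 1430/411  [B is the centroid of △DEC]
   → B = (4630/411, 1430/411)
5. F_x = 216208059/19893770  [B, A, F are collinear ∩ DF ⟂ BA]
6. F_y = 71926033/19893770  [B, A, F are collinear ∩ DF ⟂ BA]
   → F = (216208059/19893770, 71926033/19893770)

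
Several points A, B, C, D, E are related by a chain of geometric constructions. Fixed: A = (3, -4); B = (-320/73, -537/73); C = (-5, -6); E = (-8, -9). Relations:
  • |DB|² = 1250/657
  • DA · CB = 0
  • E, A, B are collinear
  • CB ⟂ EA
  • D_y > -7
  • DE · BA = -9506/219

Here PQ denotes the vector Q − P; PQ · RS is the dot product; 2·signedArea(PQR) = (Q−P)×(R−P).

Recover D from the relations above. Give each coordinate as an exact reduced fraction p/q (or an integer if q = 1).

D = (-685/219, -1486/219)

1. D_x = -685/219  [DA · CB = 0 ∩ DE · BA = -9506/219]
2. D_y = -1486/219  [DA · CB = 0 ∩ DE · BA = -9506/219]
   → D = (-685/219, -1486/219)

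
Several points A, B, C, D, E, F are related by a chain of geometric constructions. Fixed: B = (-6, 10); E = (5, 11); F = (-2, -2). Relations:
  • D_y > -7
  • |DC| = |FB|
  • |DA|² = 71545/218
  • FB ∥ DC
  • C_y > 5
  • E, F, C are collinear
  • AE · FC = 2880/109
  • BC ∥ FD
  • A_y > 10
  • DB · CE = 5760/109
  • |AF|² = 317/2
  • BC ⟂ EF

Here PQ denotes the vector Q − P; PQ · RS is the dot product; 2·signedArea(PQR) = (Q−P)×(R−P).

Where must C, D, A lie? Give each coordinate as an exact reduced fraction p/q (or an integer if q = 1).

1. C_x = 230/109  [E, F, C are collinear ∩ BC ⟂ EF]
2. C_y = 614/109  [E, F, C are collinear ∩ BC ⟂ EF]
   → C = (230/109, 614/109)
3. D_x = 666/109  [FB ∥ DC ∩ BC ∥ FD]
4. D_y = -694/109  [FB ∥ DC ∩ BC ∥ FD]
   → D = (666/109, -694/109)
5. A_x = -1/2  [line -448/109·x + -832/109·y + 8512/109 = 0 ∩ |AF|² = 317/2]
6. A_y = 21/2  [line -448/109·x + -832/109·y + 8512/109 = 0 ∩ |AF|² = 317/2]
   → A = (-1/2, 21/2)

A = (-1/2, 21/2)
C = (230/109, 614/109)
D = (666/109, -694/109)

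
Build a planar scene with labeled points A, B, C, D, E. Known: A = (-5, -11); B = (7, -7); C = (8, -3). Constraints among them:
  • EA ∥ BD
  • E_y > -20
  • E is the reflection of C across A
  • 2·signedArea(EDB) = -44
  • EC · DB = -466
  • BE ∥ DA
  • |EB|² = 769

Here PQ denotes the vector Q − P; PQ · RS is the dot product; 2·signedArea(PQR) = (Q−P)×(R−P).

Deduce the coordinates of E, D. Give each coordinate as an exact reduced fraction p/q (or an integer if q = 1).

D = (20, 1)
E = (-18, -19)

1. E_x = -18  [E is the reflection of C across A]
2. E_y = -19  [E is the reflection of C across A]
   → E = (-18, -19)
3. D_x = 20  [BE ∥ DA ∩ EA ∥ BD]
4. D_y = 1  [BE ∥ DA ∩ EA ∥ BD]
   → D = (20, 1)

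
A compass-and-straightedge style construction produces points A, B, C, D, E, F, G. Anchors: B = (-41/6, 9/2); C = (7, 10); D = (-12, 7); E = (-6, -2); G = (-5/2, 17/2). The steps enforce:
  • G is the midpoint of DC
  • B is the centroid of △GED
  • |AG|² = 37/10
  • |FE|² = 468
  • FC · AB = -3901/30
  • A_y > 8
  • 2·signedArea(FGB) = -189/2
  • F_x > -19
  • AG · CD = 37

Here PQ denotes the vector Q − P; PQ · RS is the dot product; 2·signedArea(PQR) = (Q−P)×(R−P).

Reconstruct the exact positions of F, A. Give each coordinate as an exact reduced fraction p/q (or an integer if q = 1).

1. F_x = -18  [line 4·x + -13/3·y + 424/3 = 0 ∩ |FE|² = 468]
2. F_y = 16  [line 4·x + -13/3·y + 424/3 = 0 ∩ |FE|² = 468]
   → F = (-18, 16)
3. A_x = -3/5  [AG · CD = 37 ∩ FC · AB = -3901/30]
4. A_y = 44/5  [AG · CD = 37 ∩ FC · AB = -3901/30]
   → A = (-3/5, 44/5)

A = (-3/5, 44/5)
F = (-18, 16)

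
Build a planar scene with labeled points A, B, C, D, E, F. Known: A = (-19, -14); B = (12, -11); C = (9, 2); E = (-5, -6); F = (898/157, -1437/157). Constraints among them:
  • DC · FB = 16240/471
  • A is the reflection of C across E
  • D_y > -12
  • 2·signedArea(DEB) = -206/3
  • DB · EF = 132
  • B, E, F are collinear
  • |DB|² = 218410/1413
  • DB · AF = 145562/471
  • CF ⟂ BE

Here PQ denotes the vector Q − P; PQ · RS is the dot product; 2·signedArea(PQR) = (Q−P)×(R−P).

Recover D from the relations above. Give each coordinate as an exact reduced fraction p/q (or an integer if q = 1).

D = (-67/157, -5362/471)

1. D_x = -67/157  [2·signedArea(DEB) = -206/3 ∩ DB · EF = 132]
2. D_y = -5362/471  [2·signedArea(DEB) = -206/3 ∩ DB · EF = 132]
   → D = (-67/157, -5362/471)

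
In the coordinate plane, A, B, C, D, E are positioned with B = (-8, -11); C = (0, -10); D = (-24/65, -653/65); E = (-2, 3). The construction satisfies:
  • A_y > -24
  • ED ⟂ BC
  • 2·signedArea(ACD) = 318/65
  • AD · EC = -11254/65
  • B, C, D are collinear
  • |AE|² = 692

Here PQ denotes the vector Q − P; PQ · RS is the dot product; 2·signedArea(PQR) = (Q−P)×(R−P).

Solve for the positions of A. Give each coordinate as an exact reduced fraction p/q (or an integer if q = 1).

1. A_x = 2  [AD · EC = -11254/65 ∩ 2·signedArea(ACD) = 318/65]
2. A_y = -23  [AD · EC = -11254/65 ∩ 2·signedArea(ACD) = 318/65]
   → A = (2, -23)

A = (2, -23)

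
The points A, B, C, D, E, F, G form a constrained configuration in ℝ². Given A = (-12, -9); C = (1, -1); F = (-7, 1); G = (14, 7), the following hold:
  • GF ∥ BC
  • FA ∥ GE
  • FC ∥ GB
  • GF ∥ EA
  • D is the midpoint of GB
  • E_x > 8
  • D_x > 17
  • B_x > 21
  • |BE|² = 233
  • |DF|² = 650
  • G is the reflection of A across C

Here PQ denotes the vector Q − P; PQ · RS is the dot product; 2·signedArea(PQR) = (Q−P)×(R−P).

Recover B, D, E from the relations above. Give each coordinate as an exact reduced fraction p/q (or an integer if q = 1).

1. B_x = 22  [GF ∥ BC ∩ FC ∥ GB]
2. B_y = 5  [GF ∥ BC ∩ FC ∥ GB]
   → B = (22, 5)
3. D_x = 18  [D is the midpoint of GB]
4. D_y = 6  [D is the midpoint of GB]
   → D = (18, 6)
5. E_x = 9  [GF ∥ EA ∩ FA ∥ GE]
6. E_y = -3  [GF ∥ EA ∩ FA ∥ GE]
   → E = (9, -3)

B = (22, 5)
D = (18, 6)
E = (9, -3)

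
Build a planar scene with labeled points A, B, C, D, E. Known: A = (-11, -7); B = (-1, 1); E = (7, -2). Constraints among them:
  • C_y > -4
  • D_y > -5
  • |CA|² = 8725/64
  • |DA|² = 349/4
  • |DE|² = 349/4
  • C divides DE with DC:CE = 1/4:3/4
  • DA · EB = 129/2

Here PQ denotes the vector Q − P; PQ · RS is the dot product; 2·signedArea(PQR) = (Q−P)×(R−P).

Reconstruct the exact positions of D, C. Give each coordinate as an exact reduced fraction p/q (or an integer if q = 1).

C = (1/4, -31/8)
D = (-2, -9/2)

1. D_x = -2  [line 8·x + -3·y + 5/2 = 0 ∩ |DA|² = 349/4]
2. D_y = -9/2  [line 8·x + -3·y + 5/2 = 0 ∩ |DA|² = 349/4]
   → D = (-2, -9/2)
3. C_x = 1/4  [C divides DE with DC:CE = 1/4:3/4]
4. C_y = -31/8  [C divides DE with DC:CE = 1/4:3/4]
   → C = (1/4, -31/8)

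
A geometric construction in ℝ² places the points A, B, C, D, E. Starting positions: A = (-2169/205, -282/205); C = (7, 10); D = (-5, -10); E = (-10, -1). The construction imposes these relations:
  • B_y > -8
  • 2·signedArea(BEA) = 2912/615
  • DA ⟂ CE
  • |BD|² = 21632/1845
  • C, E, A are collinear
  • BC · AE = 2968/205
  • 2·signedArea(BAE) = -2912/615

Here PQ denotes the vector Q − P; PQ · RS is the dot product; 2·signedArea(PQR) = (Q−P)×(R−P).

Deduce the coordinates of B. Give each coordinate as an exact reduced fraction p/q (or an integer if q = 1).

B = (-4219/615, -4382/615)

1. B_x = -4219/615  [2·signedArea(BAE) = -2912/615 ∩ BC · AE = 2968/205]
2. B_y = -4382/615  [2·signedArea(BAE) = -2912/615 ∩ BC · AE = 2968/205]
   → B = (-4219/615, -4382/615)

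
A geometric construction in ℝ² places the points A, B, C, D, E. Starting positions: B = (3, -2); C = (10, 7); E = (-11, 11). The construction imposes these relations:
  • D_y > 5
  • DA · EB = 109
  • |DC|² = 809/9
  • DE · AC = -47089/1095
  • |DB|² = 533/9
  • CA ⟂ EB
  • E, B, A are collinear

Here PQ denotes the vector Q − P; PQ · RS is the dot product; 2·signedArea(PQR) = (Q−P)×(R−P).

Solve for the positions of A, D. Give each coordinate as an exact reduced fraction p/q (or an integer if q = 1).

1. A_x = 829/365  [E, B, A are collinear ∩ CA ⟂ EB]
2. A_y = -483/365  [E, B, A are collinear ∩ CA ⟂ EB]
   → A = (829/365, -483/365)
3. D_x = 2/3  [DA · EB = 109 ∩ DE · AC = -47089/1095]
4. D_y = 16/3  [DA · EB = 109 ∩ DE · AC = -47089/1095]
   → D = (2/3, 16/3)

A = (829/365, -483/365)
D = (2/3, 16/3)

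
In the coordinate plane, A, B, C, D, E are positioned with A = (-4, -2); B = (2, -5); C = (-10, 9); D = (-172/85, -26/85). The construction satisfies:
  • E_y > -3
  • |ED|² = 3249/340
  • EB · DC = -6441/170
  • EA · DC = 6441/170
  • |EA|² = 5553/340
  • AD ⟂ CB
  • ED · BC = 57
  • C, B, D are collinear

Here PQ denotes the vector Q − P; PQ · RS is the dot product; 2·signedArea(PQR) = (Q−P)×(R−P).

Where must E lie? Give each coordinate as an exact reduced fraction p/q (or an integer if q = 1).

1. E_x = -1/85  [line 12·x + -14·y + -37 = 0 ∩ |EA|² = 5553/340]
2. E_y = -451/170  [line 12·x + -14·y + -37 = 0 ∩ |EA|² = 5553/340]
   → E = (-1/85, -451/170)

E = (-1/85, -451/170)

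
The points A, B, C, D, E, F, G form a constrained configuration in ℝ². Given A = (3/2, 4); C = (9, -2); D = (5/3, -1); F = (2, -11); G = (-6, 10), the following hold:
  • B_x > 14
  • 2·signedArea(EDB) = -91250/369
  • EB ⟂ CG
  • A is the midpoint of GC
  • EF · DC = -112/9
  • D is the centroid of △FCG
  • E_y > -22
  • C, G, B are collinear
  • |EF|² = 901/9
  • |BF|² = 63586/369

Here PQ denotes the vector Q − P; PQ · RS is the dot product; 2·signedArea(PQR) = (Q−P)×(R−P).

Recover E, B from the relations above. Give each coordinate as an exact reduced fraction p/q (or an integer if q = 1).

1. B_x = 1747/123  [line -12·x + -15·y + 78 = 0 ∩ |BF|² = 63586/369]
2. B_y = -758/123  [line -12·x + -15·y + 78 = 0 ∩ |BF|² = 63586/369]
   → B = (1747/123, -758/123)
3. E_x = 7/3  [2·signedArea(EDB) = -91250/369 ∩ EB ⟂ CG]
4. E_y = -21  [2·signedArea(EDB) = -91250/369 ∩ EB ⟂ CG]
   → E = (7/3, -21)

B = (1747/123, -758/123)
E = (7/3, -21)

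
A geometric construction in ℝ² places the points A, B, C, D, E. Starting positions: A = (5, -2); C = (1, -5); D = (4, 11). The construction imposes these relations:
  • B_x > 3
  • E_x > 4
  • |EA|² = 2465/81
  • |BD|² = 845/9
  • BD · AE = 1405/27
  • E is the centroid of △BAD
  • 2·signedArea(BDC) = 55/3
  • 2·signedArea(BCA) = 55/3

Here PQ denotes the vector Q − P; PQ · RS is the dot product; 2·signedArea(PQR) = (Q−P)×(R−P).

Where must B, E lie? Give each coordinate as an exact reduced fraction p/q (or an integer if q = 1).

B = (10/3, 4/3)
E = (37/9, 31/9)

1. B_x = 10/3  [2·signedArea(BDC) = 55/3 ∩ 2·signedArea(BCA) = 55/3]
2. B_y = 4/3  [2·signedArea(BDC) = 55/3 ∩ 2·signedArea(BCA) = 55/3]
   → B = (10/3, 4/3)
3. E_x = 37/9  [E is the centroid of △BAD]
4. E_y = 31/9  [E is the centroid of △BAD]
   → E = (37/9, 31/9)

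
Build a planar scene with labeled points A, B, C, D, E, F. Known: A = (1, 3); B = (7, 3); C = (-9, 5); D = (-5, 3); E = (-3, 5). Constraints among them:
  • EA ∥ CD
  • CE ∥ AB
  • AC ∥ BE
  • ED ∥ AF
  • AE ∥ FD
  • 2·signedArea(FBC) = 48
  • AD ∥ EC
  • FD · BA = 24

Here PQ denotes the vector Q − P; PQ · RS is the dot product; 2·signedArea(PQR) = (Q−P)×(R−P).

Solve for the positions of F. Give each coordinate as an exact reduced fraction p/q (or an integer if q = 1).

F = (-1, 1)

1. F_x = -1  [AE ∥ FD ∩ ED ∥ AF]
2. F_y = 1  [AE ∥ FD ∩ ED ∥ AF]
   → F = (-1, 1)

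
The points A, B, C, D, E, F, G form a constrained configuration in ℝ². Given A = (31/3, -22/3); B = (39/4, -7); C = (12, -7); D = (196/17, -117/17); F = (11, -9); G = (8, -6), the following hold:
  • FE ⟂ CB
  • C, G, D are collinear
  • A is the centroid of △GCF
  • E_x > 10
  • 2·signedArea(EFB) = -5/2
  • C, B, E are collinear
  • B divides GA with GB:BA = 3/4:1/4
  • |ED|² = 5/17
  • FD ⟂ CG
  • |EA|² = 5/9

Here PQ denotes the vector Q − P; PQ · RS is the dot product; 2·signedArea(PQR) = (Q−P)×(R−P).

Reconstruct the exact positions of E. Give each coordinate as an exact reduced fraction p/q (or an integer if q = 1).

1. E_x = 11  [C, B, E are collinear ∩ FE ⟂ CB]
2. E_y = -7  [C, B, E are collinear ∩ FE ⟂ CB]
   → E = (11, -7)

E = (11, -7)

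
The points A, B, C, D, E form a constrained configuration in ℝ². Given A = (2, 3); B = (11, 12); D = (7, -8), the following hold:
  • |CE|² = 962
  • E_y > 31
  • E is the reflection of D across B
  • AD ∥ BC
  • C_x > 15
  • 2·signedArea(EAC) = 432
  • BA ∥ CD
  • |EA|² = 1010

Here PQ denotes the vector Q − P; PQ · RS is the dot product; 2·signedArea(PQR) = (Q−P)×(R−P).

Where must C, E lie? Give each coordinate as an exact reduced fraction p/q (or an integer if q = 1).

1. C_x = 16  [BA ∥ CD ∩ AD ∥ BC]
2. C_y = 1  [BA ∥ CD ∩ AD ∥ BC]
   → C = (16, 1)
3. E_x = 15  [E is the reflection of D across B]
4. E_y = 32  [E is the reflection of D across B]
   → E = (15, 32)

C = (16, 1)
E = (15, 32)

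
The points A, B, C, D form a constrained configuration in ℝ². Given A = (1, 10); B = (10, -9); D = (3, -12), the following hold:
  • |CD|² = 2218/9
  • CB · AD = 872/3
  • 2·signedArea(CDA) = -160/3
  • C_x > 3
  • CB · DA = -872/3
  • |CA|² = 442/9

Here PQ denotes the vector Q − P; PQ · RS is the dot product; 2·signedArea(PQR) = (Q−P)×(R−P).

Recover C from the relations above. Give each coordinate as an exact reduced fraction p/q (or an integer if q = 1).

1. C_x = 4  [CB · AD = 872/3 ∩ 2·signedArea(CDA) = -160/3]
2. C_y = 11/3  [CB · AD = 872/3 ∩ 2·signedArea(CDA) = -160/3]
   → C = (4, 11/3)

C = (4, 11/3)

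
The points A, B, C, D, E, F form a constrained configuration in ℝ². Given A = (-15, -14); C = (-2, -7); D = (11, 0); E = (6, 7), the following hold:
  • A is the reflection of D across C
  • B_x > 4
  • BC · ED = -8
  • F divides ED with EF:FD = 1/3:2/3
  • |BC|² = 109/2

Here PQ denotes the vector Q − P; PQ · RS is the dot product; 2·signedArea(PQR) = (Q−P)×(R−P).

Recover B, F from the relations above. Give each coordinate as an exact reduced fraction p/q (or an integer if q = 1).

1. B_x = 9/2  [line -5·x + 7·y + 47 = 0 ∩ |BC|² = 109/2]
2. B_y = -7/2  [line -5·x + 7·y + 47 = 0 ∩ |BC|² = 109/2]
   → B = (9/2, -7/2)
3. F_x = 23/3  [F divides ED with EF:FD = 1/3:2/3]
4. F_y = 14/3  [F divides ED with EF:FD = 1/3:2/3]
   → F = (23/3, 14/3)

B = (9/2, -7/2)
F = (23/3, 14/3)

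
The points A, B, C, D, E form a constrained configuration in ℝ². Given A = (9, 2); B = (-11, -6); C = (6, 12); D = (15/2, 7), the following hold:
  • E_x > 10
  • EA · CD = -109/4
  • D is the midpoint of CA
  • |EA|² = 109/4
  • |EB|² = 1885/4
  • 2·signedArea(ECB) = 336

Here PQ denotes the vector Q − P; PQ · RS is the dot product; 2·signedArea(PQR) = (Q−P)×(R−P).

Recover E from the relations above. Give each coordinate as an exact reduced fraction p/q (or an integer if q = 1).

E = (21/2, -3)

1. E_x = 21/2  [EA · CD = -109/4 ∩ 2·signedArea(ECB) = 336]
2. E_y = -3  [EA · CD = -109/4 ∩ 2·signedArea(ECB) = 336]
   → E = (21/2, -3)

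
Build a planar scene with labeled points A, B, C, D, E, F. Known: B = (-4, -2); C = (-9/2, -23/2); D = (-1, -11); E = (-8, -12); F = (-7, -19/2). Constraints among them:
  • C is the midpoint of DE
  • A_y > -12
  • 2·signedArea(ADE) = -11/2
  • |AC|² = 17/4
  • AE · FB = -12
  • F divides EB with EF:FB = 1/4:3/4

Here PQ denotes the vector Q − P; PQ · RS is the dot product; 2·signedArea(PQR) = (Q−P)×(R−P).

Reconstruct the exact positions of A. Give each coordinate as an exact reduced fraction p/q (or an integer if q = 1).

1. A_x = -13/2  [2·signedArea(ADE) = -11/2 ∩ AE · FB = -12]
2. A_y = -11  [2·signedArea(ADE) = -11/2 ∩ AE · FB = -12]
   → A = (-13/2, -11)

A = (-13/2, -11)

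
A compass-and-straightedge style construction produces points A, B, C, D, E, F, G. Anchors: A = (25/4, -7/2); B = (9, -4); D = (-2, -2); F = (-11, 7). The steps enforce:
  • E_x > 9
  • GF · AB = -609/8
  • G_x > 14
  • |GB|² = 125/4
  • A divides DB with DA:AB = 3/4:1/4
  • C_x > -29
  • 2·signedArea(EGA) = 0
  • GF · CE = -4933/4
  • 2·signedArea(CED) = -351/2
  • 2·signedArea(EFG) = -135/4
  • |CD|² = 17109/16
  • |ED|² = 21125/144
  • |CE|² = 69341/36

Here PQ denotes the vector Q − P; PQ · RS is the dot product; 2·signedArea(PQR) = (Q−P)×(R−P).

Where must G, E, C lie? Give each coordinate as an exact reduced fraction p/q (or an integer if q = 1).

1. G_x = 29/2  [line -11/4·x + 1/2·y + 339/8 = 0 ∩ |GB|² = 125/4]
2. G_y = -5  [line -11/4·x + 1/2·y + 339/8 = 0 ∩ |GB|² = 125/4]
   → G = (29/2, -5)
3. E_x = 119/12  [2·signedArea(EGA) = 0 ∩ 2·signedArea(EFG) = -135/4]
4. E_y = -25/6  [2·signedArea(EGA) = 0 ∩ 2·signedArea(EFG) = -135/4]
   → E = (119/12, -25/6)
5. C_x = -113/4  [2·signedArea(CED) = -351/2 ∩ GF · CE = -4933/4]
6. C_y = 35/2  [2·signedArea(CED) = -351/2 ∩ GF · CE = -4933/4]
   → C = (-113/4, 35/2)

C = (-113/4, 35/2)
E = (119/12, -25/6)
G = (29/2, -5)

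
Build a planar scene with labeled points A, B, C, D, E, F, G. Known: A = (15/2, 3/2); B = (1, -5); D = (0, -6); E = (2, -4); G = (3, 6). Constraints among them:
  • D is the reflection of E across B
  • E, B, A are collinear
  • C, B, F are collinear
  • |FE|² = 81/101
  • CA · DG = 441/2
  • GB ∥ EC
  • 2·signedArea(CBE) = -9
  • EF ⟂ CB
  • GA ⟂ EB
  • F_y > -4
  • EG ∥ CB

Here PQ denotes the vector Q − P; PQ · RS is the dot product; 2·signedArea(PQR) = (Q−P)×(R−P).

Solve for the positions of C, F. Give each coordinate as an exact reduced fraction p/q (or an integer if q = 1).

1. C_x = 0  [EG ∥ CB ∩ GB ∥ EC]
2. C_y = -15  [EG ∥ CB ∩ GB ∥ EC]
   → C = (0, -15)
3. F_x = 112/101  [C, B, F are collinear ∩ EF ⟂ CB]
4. F_y = -395/101  [C, B, F are collinear ∩ EF ⟂ CB]
   → F = (112/101, -395/101)

C = (0, -15)
F = (112/101, -395/101)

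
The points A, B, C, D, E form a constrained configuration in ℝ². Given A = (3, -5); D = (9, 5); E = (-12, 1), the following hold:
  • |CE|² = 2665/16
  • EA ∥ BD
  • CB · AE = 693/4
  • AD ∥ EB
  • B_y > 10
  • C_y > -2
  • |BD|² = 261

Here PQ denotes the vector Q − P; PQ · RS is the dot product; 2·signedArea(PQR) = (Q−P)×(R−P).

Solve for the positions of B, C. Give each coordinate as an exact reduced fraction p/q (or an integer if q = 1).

1. B_x = -6  [EA ∥ BD ∩ AD ∥ EB]
2. B_y = 11  [EA ∥ BD ∩ AD ∥ EB]
   → B = (-6, 11)
3. C_x = 3/4  [line 15·x + -6·y + -69/4 = 0 ∩ |CE|² = 2665/16]
4. C_y = -1  [line 15·x + -6·y + -69/4 = 0 ∩ |CE|² = 2665/16]
   → C = (3/4, -1)

B = (-6, 11)
C = (3/4, -1)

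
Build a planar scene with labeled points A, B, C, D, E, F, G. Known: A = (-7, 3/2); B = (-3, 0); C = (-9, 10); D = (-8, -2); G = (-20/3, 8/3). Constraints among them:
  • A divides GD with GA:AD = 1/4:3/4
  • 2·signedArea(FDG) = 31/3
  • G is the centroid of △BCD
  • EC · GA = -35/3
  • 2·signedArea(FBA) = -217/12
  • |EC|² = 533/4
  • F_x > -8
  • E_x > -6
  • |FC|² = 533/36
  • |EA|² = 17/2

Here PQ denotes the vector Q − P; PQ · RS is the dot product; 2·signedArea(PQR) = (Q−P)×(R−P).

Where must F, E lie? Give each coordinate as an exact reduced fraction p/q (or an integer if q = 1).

E = (-11/2, -1)
F = (-47/6, 19/3)

1. F_x = -47/6  [2·signedArea(FBA) = -217/12 ∩ 2·signedArea(FDG) = 31/3]
2. F_y = 19/3  [2·signedArea(FBA) = -217/12 ∩ 2·signedArea(FDG) = 31/3]
   → F = (-47/6, 19/3)
3. E_x = -11/2  [line 1/3·x + 7/6·y + 3 = 0 ∩ |EA|² = 17/2]
4. E_y = -1  [line 1/3·x + 7/6·y + 3 = 0 ∩ |EA|² = 17/2]
   → E = (-11/2, -1)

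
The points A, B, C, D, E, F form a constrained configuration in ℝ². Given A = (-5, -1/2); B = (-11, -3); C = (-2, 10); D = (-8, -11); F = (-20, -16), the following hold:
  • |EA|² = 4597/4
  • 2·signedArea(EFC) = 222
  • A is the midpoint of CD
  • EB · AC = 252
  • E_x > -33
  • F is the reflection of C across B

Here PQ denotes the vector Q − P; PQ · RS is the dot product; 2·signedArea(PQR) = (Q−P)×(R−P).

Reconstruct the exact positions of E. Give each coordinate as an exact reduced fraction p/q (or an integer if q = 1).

1. E_x = -32  [2·signedArea(EFC) = 222 ∩ EB · AC = 252]
2. E_y = -21  [2·signedArea(EFC) = 222 ∩ EB · AC = 252]
   → E = (-32, -21)

E = (-32, -21)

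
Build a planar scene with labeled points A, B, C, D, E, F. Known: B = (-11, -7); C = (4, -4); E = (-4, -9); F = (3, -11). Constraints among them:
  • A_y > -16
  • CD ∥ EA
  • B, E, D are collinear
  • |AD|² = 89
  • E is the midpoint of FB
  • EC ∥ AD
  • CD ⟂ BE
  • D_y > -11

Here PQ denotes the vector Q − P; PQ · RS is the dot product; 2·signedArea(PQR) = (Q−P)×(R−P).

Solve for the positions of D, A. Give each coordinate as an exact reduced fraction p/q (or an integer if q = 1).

A = (-314/53, -834/53)
D = (110/53, -569/53)

1. D_x = 110/53  [B, E, D are collinear ∩ CD ⟂ BE]
2. D_y = -569/53  [B, E, D are collinear ∩ CD ⟂ BE]
   → D = (110/53, -569/53)
3. A_x = -314/53  [EC ∥ AD ∩ CD ∥ EA]
4. A_y = -834/53  [EC ∥ AD ∩ CD ∥ EA]
   → A = (-314/53, -834/53)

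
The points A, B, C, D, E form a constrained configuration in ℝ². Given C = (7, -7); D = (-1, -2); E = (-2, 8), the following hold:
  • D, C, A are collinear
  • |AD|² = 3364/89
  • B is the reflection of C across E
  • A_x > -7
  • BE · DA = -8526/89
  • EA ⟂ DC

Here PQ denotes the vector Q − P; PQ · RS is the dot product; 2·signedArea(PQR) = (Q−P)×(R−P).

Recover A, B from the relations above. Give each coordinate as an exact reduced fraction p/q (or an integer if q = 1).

1. A_x = -553/89  [D, C, A are collinear ∩ EA ⟂ DC]
2. A_y = 112/89  [D, C, A are collinear ∩ EA ⟂ DC]
   → A = (-553/89, 112/89)
3. B_x = -11  [B is the reflection of C across E]
4. B_y = 23  [B is the reflection of C across E]
   → B = (-11, 23)

A = (-553/89, 112/89)
B = (-11, 23)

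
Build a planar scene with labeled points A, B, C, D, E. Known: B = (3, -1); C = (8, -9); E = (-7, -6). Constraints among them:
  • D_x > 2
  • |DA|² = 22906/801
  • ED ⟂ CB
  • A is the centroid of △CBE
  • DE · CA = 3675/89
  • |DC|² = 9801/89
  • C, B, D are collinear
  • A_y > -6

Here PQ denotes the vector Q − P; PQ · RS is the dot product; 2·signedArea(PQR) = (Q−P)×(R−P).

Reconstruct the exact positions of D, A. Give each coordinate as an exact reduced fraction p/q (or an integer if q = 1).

A = (4/3, -16/3)
D = (217/89, -9/89)

1. D_x = 217/89  [C, B, D are collinear ∩ ED ⟂ CB]
2. D_y = -9/89  [C, B, D are collinear ∩ ED ⟂ CB]
   → D = (217/89, -9/89)
3. A_x = 4/3  [A is the centroid of △CBE]
4. A_y = -16/3  [A is the centroid of △CBE]
   → A = (4/3, -16/3)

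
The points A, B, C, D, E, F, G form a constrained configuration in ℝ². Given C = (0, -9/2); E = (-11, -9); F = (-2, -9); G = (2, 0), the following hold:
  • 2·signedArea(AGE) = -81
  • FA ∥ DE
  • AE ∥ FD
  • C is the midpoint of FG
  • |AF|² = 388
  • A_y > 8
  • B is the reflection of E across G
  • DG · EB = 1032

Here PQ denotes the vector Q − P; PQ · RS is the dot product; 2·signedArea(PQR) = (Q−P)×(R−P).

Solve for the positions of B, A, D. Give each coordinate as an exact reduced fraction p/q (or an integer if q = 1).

A = (6, 9)
B = (15, 9)
D = (-19, -27)

1. B_x = 15  [B is the reflection of E across G]
2. B_y = 9  [B is the reflection of E across G]
   → B = (15, 9)
3. A_x = 6  [line 9·x + -13·y + 63 = 0 ∩ |AF|² = 388]
4. A_y = 9  [line 9·x + -13·y + 63 = 0 ∩ |AF|² = 388]
   → A = (6, 9)
5. D_x = -19  [FA ∥ DE ∩ AE ∥ FD]
6. D_y = -27  [FA ∥ DE ∩ AE ∥ FD]
   → D = (-19, -27)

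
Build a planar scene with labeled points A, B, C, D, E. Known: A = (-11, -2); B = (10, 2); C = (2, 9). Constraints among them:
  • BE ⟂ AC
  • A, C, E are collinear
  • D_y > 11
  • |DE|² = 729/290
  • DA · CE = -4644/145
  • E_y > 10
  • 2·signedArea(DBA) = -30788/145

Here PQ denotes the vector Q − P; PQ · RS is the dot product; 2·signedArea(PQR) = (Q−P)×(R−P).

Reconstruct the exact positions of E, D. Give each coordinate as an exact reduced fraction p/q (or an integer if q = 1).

D = (641/145, 1602/145)
E = (931/290, 2907/290)

1. E_x = 931/290  [A, C, E are collinear ∩ BE ⟂ AC]
2. E_y = 2907/290  [A, C, E are collinear ∩ BE ⟂ AC]
   → E = (931/290, 2907/290)
3. D_x = 641/145  [2·signedArea(DBA) = -30788/145 ∩ DA · CE = -4644/145]
4. D_y = 1602/145  [2·signedArea(DBA) = -30788/145 ∩ DA · CE = -4644/145]
   → D = (641/145, 1602/145)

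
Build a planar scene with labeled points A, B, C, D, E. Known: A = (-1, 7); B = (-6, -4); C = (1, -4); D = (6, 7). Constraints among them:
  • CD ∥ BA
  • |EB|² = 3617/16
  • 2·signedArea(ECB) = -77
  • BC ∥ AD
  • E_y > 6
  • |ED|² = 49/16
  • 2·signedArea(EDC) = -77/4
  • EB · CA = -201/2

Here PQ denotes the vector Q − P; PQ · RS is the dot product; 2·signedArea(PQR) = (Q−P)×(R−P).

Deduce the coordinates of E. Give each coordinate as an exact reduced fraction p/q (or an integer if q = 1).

1. E_x = 17/4  [2·signedArea(ECB) = -77 ∩ 2·signedArea(EDC) = -77/4]
2. E_y = 7  [2·signedArea(ECB) = -77 ∩ 2·signedArea(EDC) = -77/4]
   → E = (17/4, 7)

E = (17/4, 7)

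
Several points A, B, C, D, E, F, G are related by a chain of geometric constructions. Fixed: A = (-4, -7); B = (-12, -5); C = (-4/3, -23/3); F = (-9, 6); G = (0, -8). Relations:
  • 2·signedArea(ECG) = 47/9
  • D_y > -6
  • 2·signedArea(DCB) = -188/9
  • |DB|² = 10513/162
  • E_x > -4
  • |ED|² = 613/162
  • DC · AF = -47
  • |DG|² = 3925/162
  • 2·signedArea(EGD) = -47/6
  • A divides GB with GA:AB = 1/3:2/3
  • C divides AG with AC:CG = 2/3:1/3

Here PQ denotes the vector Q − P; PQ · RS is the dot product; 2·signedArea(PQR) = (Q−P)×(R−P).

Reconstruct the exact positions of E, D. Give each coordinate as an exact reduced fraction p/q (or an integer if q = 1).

D = (-71/18, -91/18)
E = (-35/9, -28/9)

1. D_x = -71/18  [2·signedArea(DCB) = -188/9 ∩ DC · AF = -47]
2. D_y = -91/18  [2·signedArea(DCB) = -188/9 ∩ DC · AF = -47]
   → D = (-71/18, -91/18)
3. E_x = -35/9  [2·signedArea(EGD) = -47/6 ∩ 2·signedArea(ECG) = 47/9]
4. E_y = -28/9  [2·signedArea(EGD) = -47/6 ∩ 2·signedArea(ECG) = 47/9]
   → E = (-35/9, -28/9)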